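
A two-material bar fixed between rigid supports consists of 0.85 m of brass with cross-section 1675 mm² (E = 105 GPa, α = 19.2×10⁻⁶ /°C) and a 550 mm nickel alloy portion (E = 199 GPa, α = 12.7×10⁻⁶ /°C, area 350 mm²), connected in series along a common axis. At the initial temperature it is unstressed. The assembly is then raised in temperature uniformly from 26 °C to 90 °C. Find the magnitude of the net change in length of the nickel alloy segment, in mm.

With the walls removed the bar would change length by δ_free = Σ αᵢΔT Lᵢ = 19.2×10⁻⁶×64×850 + 12.7×10⁻⁶×64×550 = 1.492 mm.
The walls prevent any net length change, so an axial force P (same in every segment) develops. Compatibility: P · Σ Lᵢ/(AᵢEᵢ) = δ_free.
The series flexibility is Σ Lᵢ/(AᵢEᵢ) = 850/(1675×105×10³) + 550/(350×199×10³) = 1.273×10⁻⁵ mm/N.
Hence P = δ_free / Σ(L/AE) = 1.492/1.273×10⁻⁵ = 117.2 kN (compressive).
For the nickel alloy segment, free thermal change = 12.7×10⁻⁶×64×550 = 0.447 mm and elastic change from P = 117200×550/(350×199×10³) = 0.9252 mm; these oppose, so the net change is 0.478 mm (segment shortens).

|ΔL| ≈ 0.478 mm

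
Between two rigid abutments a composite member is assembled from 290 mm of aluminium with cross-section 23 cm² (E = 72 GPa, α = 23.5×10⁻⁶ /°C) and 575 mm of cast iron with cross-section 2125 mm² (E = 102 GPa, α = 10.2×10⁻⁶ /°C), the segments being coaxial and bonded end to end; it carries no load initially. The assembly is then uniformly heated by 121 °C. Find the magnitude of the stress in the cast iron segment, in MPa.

With the walls removed the bar would change length by δ_free = Σ αᵢΔT Lᵢ = 23.5×10⁻⁶×121×290 + 10.2×10⁻⁶×121×575 = 1.534 mm.
The rigid supports impose zero overall length change; the single axial force P common to all segments must satisfy P Σ Lᵢ/(AᵢEᵢ) = δ_free.
The series flexibility is Σ Lᵢ/(AᵢEᵢ) = 290/(2300×72×10³) + 575/(2125×102×10³) = 4.404×10⁻⁶ mm/N.
Hence P = δ_free / Σ(L/AE) = 1.534/4.404×10⁻⁶ = 348.4 kN (compressive).
σ_{cast iron} = P / A = 348400 / 2125 = 163.9 MPa.

σ ≈ 164 MPa (compressive)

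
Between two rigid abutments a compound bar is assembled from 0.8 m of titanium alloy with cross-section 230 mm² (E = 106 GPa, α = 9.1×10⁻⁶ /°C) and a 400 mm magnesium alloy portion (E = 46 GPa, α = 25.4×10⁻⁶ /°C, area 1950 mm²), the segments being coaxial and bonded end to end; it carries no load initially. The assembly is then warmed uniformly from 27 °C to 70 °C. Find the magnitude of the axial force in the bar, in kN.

If the supports were absent, the total length change would be Σ αᵢΔT Lᵢ = 9.1×10⁻⁶×43×800 + 25.4×10⁻⁶×43×400 = 0.7499 mm.
The walls prevent any net length change, so an axial force P (same in every segment) develops. Compatibility: P · Σ Lᵢ/(AᵢEᵢ) = δ_free.
Σ Lᵢ/(AᵢEᵢ) = 800/(230×106×10³) + 400/(1950×46×10³) = 3.727×10⁻⁵ mm/N.
So P = 0.7499 / 3.727×10⁻⁵ = 20.12 kN, compressive.

P ≈ 20.1 kN (compressive)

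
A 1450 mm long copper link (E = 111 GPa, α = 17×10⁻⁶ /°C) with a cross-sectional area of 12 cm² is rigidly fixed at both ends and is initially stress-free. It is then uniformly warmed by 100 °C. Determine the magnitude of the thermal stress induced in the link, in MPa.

With length fixed, the mechanical strain must cancel the thermal strain αΔT = 17×10⁻⁶ × 100 = 1700×10⁻⁶.
σ = EαΔT = 111×10³ × 17×10⁻⁶ × 100 = 188.7 MPa (compressive; the link is trying to expand).

σ ≈ 189 MPa (compressive)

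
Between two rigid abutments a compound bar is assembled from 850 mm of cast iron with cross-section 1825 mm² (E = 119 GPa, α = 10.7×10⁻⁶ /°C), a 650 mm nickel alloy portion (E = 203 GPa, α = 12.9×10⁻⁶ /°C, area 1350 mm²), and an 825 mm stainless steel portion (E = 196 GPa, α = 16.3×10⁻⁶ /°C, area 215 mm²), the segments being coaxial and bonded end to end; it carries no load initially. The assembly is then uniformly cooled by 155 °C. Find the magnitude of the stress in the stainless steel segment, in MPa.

With the walls removed the bar would change length by δ_free = Σ αᵢΔT Lᵢ = 10.7×10⁻⁶×155×850 + 12.9×10⁻⁶×155×650 + 16.3×10⁻⁶×155×825 = 4.794 mm.
The rigid supports impose zero overall length change; the single axial force P common to all segments must satisfy P Σ Lᵢ/(AᵢEᵢ) = δ_free.
Σ Lᵢ/(AᵢEᵢ) = 850/(1825×119×10³) + 650/(1350×203×10³) + 825/(215×196×10³) = 2.586×10⁻⁵ mm/N.
So P = 4.794 / 2.586×10⁻⁵ = 185.3 kN, tensile.
σ_{stainless steel} = P / A = 185300 / 215 = 862.1 MPa.

σ ≈ 862 MPa (tensile)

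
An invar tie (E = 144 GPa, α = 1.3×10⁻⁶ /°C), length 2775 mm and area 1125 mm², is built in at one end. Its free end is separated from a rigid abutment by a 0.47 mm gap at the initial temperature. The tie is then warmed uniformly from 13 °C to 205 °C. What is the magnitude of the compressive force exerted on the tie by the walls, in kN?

P ≈ 13 kN

Free thermal elongation = αΔT L = 1.3×10⁻⁶ × 192 × 2775 = 0.6926 mm.
After closing the 0.47 mm clearance, 0.6926 − 0.47 = 0.2226 mm of expansion remains to be suppressed by the wall.
That suppressed elongation corresponds to σ = E·Δ/L = 144×10³ × 0.2226/2775 = 11.55 MPa.
P = σA = 11.55 × 1125 = 13 kN.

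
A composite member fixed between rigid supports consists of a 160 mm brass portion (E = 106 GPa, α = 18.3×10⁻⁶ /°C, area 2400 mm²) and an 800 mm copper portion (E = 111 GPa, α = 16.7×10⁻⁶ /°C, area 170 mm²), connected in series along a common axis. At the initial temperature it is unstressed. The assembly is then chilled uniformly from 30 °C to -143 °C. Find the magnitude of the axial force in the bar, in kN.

With the walls removed the bar would change length by δ_free = Σ αᵢΔT Lᵢ = 18.3×10⁻⁶×173×160 + 16.7×10⁻⁶×173×800 = 2.818 mm.
The rigid supports impose zero overall length change; the single axial force P common to all segments must satisfy P Σ Lᵢ/(AᵢEᵢ) = δ_free.
Σ Lᵢ/(AᵢEᵢ) = 160/(2400×106×10³) + 800/(170×111×10³) = 4.302×10⁻⁵ mm/N.
So P = 2.818 / 4.302×10⁻⁵ = 65.49 kN, tensile.

P ≈ 65.5 kN (tensile)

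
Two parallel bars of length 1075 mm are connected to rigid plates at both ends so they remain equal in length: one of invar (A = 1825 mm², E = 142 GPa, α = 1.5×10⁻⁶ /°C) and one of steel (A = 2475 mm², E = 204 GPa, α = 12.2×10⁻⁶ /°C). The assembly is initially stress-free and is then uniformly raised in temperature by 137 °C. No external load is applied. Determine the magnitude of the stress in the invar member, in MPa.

σ ≈ 138 MPa (tensile)

Equilibrium of a rigid end plate with no external load gives equal and opposite internal forces ±P in the two members. Since α_{steel} > α_{invar}, heating drives the steel into compression and the invar into tension.
Equating the net (thermal + elastic) strains gives |α₁ − α₂|·ΔT = P·[1/(A₁E₁) + 1/(A₂E₂)].
|α₁ − α₂|·ΔT = 10.7×10⁻⁶ × 137 = 0.001466.
1/(A₁E₁) + 1/(A₂E₂) = 1/(1825×142×10³) + 1/(2475×204×10³) = 5.839×10⁻⁹ N⁻¹.
P = 0.001466 / 5.839×10⁻⁹ = 251000 N = 251 kN.
σ_{invar} = P/A₁ = 251000/1825 = 137.6 MPa, tensile.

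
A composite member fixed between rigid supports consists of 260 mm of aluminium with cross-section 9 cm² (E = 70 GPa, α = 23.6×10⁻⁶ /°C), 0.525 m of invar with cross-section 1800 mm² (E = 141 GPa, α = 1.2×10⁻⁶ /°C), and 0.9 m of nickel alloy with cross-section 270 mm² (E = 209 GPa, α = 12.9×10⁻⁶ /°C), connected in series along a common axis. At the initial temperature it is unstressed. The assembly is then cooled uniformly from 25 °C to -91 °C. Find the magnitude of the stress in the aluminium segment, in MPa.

σ ≈ 107 MPa (tensile)

With the walls removed the bar would change length by δ_free = Σ αᵢΔT Lᵢ = 23.6×10⁻⁶×116×260 + 1.2×10⁻⁶×116×525 + 12.9×10⁻⁶×116×900 = 2.132 mm.
The rigid supports impose zero overall length change; the single axial force P common to all segments must satisfy P Σ Lᵢ/(AᵢEᵢ) = δ_free.
The series flexibility is Σ Lᵢ/(AᵢEᵢ) = 260/(900×70×10³) + 525/(1800×141×10³) + 900/(270×209×10³) = 2.214×10⁻⁵ mm/N.
P = 2.132 / 2.214×10⁻⁵ = 96260 N = 96.26 kN, tensile.
σ_{aluminium} = P / A = 96260 / 900 = 107 MPa.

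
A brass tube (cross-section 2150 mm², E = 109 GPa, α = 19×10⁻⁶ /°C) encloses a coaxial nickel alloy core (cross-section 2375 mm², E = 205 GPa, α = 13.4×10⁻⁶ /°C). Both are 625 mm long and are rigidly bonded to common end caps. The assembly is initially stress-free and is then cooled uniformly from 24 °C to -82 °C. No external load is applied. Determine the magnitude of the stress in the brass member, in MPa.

The brass has the larger α, so on cooling it would change length more than the nickel alloy if both were free. The rigid plates force a common final length, so the brass is put into tension and the nickel alloy into compression, with equal and opposite forces P (no external load).
Setting the final lengths equal and cancelling L: (α₁ − α₂)ΔT = P/(A₁E₁) + P/(A₂E₂).
|α₁ − α₂|·ΔT = 5.6×10⁻⁶ × 106 = 0.0005936.
1/(A₁E₁) + 1/(A₂E₂) = 1/(2150×109×10³) + 1/(2375×205×10³) = 6.321×10⁻⁹ N⁻¹.
So P = 0.0005936 / 6.321×10⁻⁹ = 93.91 kN.
σ_{brass} = P/A₁ = 93910/2150 = 43.68 MPa, tensile.

σ ≈ 43.7 MPa (tensile)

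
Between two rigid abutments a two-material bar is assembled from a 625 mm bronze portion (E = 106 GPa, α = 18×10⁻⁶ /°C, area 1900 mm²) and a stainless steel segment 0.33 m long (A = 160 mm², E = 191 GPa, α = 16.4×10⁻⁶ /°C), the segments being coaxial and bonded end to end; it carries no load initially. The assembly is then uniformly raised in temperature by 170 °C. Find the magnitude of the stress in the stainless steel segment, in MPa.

σ ≈ 1270 MPa (compressive)

Free thermal expansion of the whole bar: Σ αᵢΔT Lᵢ = 18×10⁻⁶×170×625 + 16.4×10⁻⁶×170×330 = 2.833 mm.
The rigid supports impose zero overall length change; the single axial force P common to all segments must satisfy P Σ Lᵢ/(AᵢEᵢ) = δ_free.
The series flexibility is Σ Lᵢ/(AᵢEᵢ) = 625/(1900×106×10³) + 330/(160×191×10³) = 1.39×10⁻⁵ mm/N.
Hence P = δ_free / Σ(L/AE) = 2.833/1.39×10⁻⁵ = 203.8 kN (compressive).
σ_{stainless steel} = P / A = 203800 / 160 = 1273 MPa.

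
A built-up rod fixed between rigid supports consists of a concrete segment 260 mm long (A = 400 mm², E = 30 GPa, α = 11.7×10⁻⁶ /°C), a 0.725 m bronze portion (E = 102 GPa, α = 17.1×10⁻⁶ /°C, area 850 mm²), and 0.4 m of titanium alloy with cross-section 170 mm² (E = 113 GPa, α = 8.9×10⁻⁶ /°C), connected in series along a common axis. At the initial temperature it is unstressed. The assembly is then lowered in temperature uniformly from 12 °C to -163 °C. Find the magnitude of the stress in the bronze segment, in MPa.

σ ≈ 76.9 MPa (tensile)

With the walls removed the bar would change length by δ_free = Σ αᵢΔT Lᵢ = 11.7×10⁻⁶×175×260 + 17.1×10⁻⁶×175×725 + 8.9×10⁻⁶×175×400 = 3.325 mm.
The rigid supports impose zero overall length change; the single axial force P common to all segments must satisfy P Σ Lᵢ/(AᵢEᵢ) = δ_free.
The series flexibility is Σ Lᵢ/(AᵢEᵢ) = 260/(400×30×10³) + 725/(850×102×10³) + 400/(170×113×10³) = 5.085×10⁻⁵ mm/N.
P = 3.325 / 5.085×10⁻⁵ = 65380 N = 65.38 kN, tensile.
σ_{bronze} = P / A = 65380 / 850 = 76.92 MPa.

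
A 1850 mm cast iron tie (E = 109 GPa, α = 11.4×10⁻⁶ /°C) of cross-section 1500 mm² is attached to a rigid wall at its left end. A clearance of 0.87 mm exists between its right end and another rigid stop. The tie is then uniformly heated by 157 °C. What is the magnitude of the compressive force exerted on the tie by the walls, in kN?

Free thermal elongation = αΔT L = 11.4×10⁻⁶ × 157 × 1850 = 3.311 mm.
The gap closes (δ_free > 0.87 mm) and the wall then resists a further 3.311 − 0.87 = 2.441 mm of expansion.
Compatibility: PL/(AE) = 2.441 mm, so σ = P/A = E × (2.441/1850) = 143.8 MPa.
Force on the wall = σA = 143.8 × 1500 mm² = 215.7 kN.

P ≈ 216 kN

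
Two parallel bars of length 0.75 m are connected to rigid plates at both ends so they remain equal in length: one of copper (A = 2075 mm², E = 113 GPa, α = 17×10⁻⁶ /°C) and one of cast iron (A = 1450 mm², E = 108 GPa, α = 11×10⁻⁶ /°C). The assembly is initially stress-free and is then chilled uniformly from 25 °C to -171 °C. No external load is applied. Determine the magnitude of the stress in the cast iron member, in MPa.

σ ≈ 76.1 MPa (compressive)

The copper has the larger α, so on cooling it would change length more than the cast iron if both were free. The rigid plates force a common final length, so the copper is put into tension and the cast iron into compression, with equal and opposite forces P (no external load).
Setting the final lengths equal and cancelling L: (α₁ − α₂)ΔT = P/(A₁E₁) + P/(A₂E₂).
|α₁ − α₂|·ΔT = 6×10⁻⁶ × 196 = 0.001176.
1/(A₁E₁) + 1/(A₂E₂) = 1/(2075×113×10³) + 1/(1450×108×10³) = 1.065×10⁻⁸ N⁻¹.
P = 0.001176 / 1.065×10⁻⁸ = 110400 N = 110.4 kN.
σ_{cast iron} = P/A₂ = 110400/1450 = 76.15 MPa, compressive.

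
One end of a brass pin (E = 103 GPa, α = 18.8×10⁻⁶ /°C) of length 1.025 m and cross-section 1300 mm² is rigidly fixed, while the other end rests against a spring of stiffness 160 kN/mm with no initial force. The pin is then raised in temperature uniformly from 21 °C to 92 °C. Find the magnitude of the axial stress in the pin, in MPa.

Free thermal expansion: δ_free = αΔT L = 18.8×10⁻⁶ × 71 × 1025 = 1.368 mm.
With a force P in the spring, the elastic change of the pin is PL/(AE) and that of the spring is P/k; compatibility requires their sum to equal δ_free.
P [ L/(AE) + 1/k ] = δ_free → P [ 1025/(1300×103×10³) + 1/(160×10³) ] = 1.368.
P = 1.368 / 1.39×10⁻⁵ = 98390 N.
σ = P/A = 98390/1300 = 75.69 MPa.

σ ≈ 75.7 MPa (compressive)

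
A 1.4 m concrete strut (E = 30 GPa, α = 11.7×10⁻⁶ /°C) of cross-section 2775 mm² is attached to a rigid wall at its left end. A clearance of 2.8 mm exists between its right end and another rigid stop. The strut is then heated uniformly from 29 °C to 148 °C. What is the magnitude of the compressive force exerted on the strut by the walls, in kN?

Free thermal elongation = αΔT L = 11.7×10⁻⁶ × 119 × 1400 = 1.949 mm.
Since δ_free = 1.95 mm is less than the 2.8 mm gap, the strut never touches the wall. No axial force develops.

P ≈ 0 kN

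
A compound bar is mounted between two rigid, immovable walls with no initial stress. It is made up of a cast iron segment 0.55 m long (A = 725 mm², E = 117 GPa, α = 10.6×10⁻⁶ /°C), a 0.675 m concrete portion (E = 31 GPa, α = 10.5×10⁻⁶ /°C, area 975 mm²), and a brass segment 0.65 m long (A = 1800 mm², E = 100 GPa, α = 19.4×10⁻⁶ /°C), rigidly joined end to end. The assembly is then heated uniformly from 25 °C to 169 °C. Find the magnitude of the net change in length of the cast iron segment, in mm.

With the walls removed the bar would change length by δ_free = Σ αᵢΔT Lᵢ = 10.6×10⁻⁶×144×550 + 10.5×10⁻⁶×144×675 + 19.4×10⁻⁶×144×650 = 3.676 mm.
The walls prevent any net length change, so an axial force P (same in every segment) develops. Compatibility: P · Σ Lᵢ/(AᵢEᵢ) = δ_free.
The series flexibility is Σ Lᵢ/(AᵢEᵢ) = 550/(725×117×10³) + 675/(975×31×10³) + 650/(1800×100×10³) = 3.243×10⁻⁵ mm/N.
So P = 3.676 / 3.243×10⁻⁵ = 113.4 kN, compressive.
For the cast iron segment, free thermal change = 10.6×10⁻⁶×144×550 = 0.8395 mm and elastic change from P = 113400×550/(725×117×10³) = 0.735 mm; these oppose, so the net change is 0.105 mm (segment lengthens).

|ΔL| ≈ 0.105 mm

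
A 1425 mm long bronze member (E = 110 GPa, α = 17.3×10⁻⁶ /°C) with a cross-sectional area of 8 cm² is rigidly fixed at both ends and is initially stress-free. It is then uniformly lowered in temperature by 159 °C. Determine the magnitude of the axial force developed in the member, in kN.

P ≈ 242 kN (tensile)

The ends cannot move, so σ = EαΔT = 110×10³ × 17.3×10⁻⁶ × 159 = 302.6 MPa.
Axial force P = σA = 302.6 × 800 = 242100 N = 242.1 kN, tensile.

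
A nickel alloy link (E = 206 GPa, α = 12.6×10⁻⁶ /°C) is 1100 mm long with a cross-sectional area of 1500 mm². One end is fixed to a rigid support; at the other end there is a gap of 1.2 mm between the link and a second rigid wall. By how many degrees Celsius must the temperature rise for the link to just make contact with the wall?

The gap closes when αΔT L = 1.2 mm, since the link is still unstressed at that instant.
ΔT = 1.2 / (12.6×10⁻⁶ × 1100) = 86.58 °C.

ΔT ≈ 86.6 °C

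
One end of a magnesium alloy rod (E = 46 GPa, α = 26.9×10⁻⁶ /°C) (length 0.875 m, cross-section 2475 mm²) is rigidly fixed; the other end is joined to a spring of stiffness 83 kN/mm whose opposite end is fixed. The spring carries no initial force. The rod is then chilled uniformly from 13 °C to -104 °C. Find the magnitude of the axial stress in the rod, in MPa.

σ ≈ 56.4 MPa (tensile)

Free thermal contraction: δ_free = αΔT L = 26.9×10⁻⁶ × 117 × 875 = 2.754 mm.
Let P be the tensile force in the spring. The rod extends elastically by PL/(AE) and the spring stretches by P/k; together these equal δ_free.
P [ L/(AE) + 1/k ] = δ_free → P [ 875/(2475×46×10³) + 1/(83×10³) ] = 2.754.
P = 2.754 / 1.973×10⁻⁵ = 139600 N.
σ = P/A = 139600/2475 = 56.38 MPa.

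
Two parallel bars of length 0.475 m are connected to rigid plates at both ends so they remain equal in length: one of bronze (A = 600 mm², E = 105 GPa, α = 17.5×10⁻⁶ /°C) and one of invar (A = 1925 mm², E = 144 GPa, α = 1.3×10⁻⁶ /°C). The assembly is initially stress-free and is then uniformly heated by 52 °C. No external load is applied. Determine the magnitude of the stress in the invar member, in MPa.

σ ≈ 22.5 MPa (tensile)

Both members must finish at the same length. With the larger α, the bronze tends to over-expand; the plates restrain it, putting the bronze in compression and the invar in tension. With no external load the two internal forces are equal and opposite, magnitude P.
Setting the final lengths equal and cancelling L: (α₁ − α₂)ΔT = P/(A₁E₁) + P/(A₂E₂).
|α₁ − α₂|·ΔT = 16.2×10⁻⁶ × 52 = 0.0008424.
1/(A₁E₁) + 1/(A₂E₂) = 1/(600×105×10³) + 1/(1925×144×10³) = 1.948×10⁻⁸ N⁻¹.
P = 0.0008424 / 1.948×10⁻⁸ = 43240 N = 43.24 kN.
σ_{invar} = P/A₂ = 43240/1925 = 22.46 MPa, tensile.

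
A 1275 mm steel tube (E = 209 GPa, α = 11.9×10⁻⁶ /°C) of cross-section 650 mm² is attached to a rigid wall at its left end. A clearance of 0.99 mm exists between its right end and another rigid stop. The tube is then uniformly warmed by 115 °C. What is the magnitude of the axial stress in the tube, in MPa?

Unrestrained expansion: δ_free = αΔT L = 11.9×10⁻⁶ × 115 × 1275 = 1.745 mm.
After closing the 0.99 mm clearance, 1.745 − 0.99 = 0.7548 mm of expansion remains to be suppressed by the wall.
That suppressed elongation corresponds to σ = E·Δ/L = 209×10³ × 0.7548/1275 = 123.7 MPa.

σ ≈ 124 MPa (compressive)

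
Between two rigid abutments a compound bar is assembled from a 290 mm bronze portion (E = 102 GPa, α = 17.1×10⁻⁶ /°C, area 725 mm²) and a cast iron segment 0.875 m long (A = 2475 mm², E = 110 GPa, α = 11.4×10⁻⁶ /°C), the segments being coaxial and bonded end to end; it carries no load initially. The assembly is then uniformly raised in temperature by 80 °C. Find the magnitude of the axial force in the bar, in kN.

P ≈ 167 kN (compressive)

With the walls removed the bar would change length by δ_free = Σ αᵢΔT Lᵢ = 17.1×10⁻⁶×80×290 + 11.4×10⁻⁶×80×875 = 1.195 mm.
The rigid supports impose zero overall length change; the single axial force P common to all segments must satisfy P Σ Lᵢ/(AᵢEᵢ) = δ_free.
Σ Lᵢ/(AᵢEᵢ) = 290/(725×102×10³) + 875/(2475×110×10³) = 7.136×10⁻⁶ mm/N.
P = 1.195 / 7.136×10⁻⁶ = 167400 N = 167.4 kN, compressive.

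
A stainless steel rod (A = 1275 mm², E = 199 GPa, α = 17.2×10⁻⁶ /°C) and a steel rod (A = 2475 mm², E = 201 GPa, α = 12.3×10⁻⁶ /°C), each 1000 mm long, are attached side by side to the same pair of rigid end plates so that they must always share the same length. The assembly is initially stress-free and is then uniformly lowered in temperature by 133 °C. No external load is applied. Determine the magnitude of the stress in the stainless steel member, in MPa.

σ ≈ 85.9 MPa (tensile)

Equilibrium of a rigid end plate with no external load gives equal and opposite internal forces ±P in the two members. Since α_{stainless steel} > α_{steel}, cooling drives the stainless steel into tension and the steel into compression.
Compatibility of the two members (thermal + elastic change equal): (α₁ − α₂)ΔT = P·[1/(A₁E₁) + 1/(A₂E₂)].
|α₁ − α₂|·ΔT = 4.9×10⁻⁶ × 133 = 0.0006517.
1/(A₁E₁) + 1/(A₂E₂) = 1/(1275×199×10³) + 1/(2475×201×10³) = 5.951×10⁻⁹ N⁻¹.
P = 0.0006517 / 5.951×10⁻⁹ = 109500 N = 109.5 kN.
σ_{stainless steel} = P/A₁ = 109500/1275 = 85.88 MPa, tensile.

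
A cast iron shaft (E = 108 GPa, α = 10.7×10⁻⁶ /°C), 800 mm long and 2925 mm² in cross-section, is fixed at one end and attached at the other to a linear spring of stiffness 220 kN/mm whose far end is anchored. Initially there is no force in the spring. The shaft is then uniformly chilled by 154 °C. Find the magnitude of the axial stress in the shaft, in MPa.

σ ≈ 63.7 MPa (tensile)

Free thermal contraction: δ_free = αΔT L = 10.7×10⁻⁶ × 154 × 800 = 1.318 mm.
With a force P in the spring, the elastic change of the shaft is PL/(AE) and that of the spring is P/k; compatibility requires their sum to equal δ_free.
P [ L/(AE) + 1/k ] = δ_free → P [ 800/(2925×108×10³) + 1/(220×10³) ] = 1.318.
P = 1.318 / 7.078×10⁻⁶ = 186200 N.
σ = P/A = 186200/2925 = 63.67 MPa.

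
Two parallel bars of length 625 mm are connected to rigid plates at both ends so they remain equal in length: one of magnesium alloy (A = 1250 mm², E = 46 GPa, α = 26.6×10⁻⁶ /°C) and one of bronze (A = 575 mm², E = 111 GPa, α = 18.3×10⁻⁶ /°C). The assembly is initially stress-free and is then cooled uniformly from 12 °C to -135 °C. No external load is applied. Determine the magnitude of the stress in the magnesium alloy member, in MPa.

The magnesium alloy has the larger α, so on cooling it would change length more than the bronze if both were free. The rigid plates force a common final length, so the magnesium alloy is put into tension and the bronze into compression, with equal and opposite forces P (no external load).
Compatibility of the two members (thermal + elastic change equal): (α₁ − α₂)ΔT = P·[1/(A₁E₁) + 1/(A₂E₂)].
|α₁ − α₂|·ΔT = 8.3×10⁻⁶ × 147 = 0.00122.
1/(A₁E₁) + 1/(A₂E₂) = 1/(1250×46×10³) + 1/(575×111×10³) = 3.306×10⁻⁸ N⁻¹.
So P = 0.00122 / 3.306×10⁻⁸ = 36.91 kN.
σ_{magnesium alloy} = P/A₁ = 36910/1250 = 29.53 MPa, tensile.

σ ≈ 29.5 MPa (tensile)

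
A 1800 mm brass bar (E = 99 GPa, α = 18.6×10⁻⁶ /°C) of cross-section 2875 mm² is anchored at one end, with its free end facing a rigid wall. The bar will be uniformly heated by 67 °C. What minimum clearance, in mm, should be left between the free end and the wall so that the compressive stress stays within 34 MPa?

g ≈ 1.62 mm

With no wall the bar would lengthen by αΔT L = 18.6×10⁻⁶ × 67 × 1800 = 2.243 mm.
At the allowable stress the elastic shortening the wall may impose is σL/E = 34 × 1800 / (99×10³) = 0.6182 mm.
The gap must absorb the remainder: g_min = 2.243 − 0.6182 = 1.625 mm.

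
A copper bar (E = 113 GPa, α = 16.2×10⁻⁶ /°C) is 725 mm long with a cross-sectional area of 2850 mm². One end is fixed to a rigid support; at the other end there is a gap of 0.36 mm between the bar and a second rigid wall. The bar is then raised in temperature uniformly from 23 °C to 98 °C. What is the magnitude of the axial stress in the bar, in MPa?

σ ≈ 81.2 MPa (compressive)

Free thermal elongation = αΔT L = 16.2×10⁻⁶ × 75 × 725 = 0.8809 mm.
The gap closes (δ_free > 0.36 mm) and the wall then resists a further 0.8809 − 0.36 = 0.5209 mm of expansion.
Compatibility: PL/(AE) = 0.5209 mm, so σ = P/A = E × (0.5209/725) = 81.18 MPa.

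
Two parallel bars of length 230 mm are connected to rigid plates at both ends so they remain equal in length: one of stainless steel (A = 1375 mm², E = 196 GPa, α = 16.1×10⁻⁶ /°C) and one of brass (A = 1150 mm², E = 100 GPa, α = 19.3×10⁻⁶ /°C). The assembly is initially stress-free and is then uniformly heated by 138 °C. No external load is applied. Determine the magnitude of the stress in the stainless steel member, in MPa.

The brass has the larger α, so on heating it would change length more than the stainless steel if both were free. The rigid plates force a common final length, so the brass is put into compression and the stainless steel into tension, with equal and opposite forces P (no external load).
Compatibility of the two members (thermal + elastic change equal): (α₁ − α₂)ΔT = P·[1/(A₁E₁) + 1/(A₂E₂)].
|α₁ − α₂|·ΔT = 3.2×10⁻⁶ × 138 = 0.0004416.
1/(A₁E₁) + 1/(A₂E₂) = 1/(1375×196×10³) + 1/(1150×100×10³) = 1.241×10⁻⁸ N⁻¹.
So P = 0.0004416 / 1.241×10⁻⁸ = 35.6 kN.
σ_{stainless steel} = P/A₁ = 35600/1375 = 25.89 MPa, tensile.

σ ≈ 25.9 MPa (tensile)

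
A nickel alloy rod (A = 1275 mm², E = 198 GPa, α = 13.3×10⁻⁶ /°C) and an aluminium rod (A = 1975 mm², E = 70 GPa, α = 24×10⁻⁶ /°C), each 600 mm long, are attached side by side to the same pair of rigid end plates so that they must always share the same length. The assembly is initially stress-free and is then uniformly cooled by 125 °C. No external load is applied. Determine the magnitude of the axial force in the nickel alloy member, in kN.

Both members must finish at the same length. With the larger α, the aluminium tends to over-contract; the plates restrain it, putting the aluminium in tension and the nickel alloy in compression. With no external load the two internal forces are equal and opposite, magnitude P.
Equating the net (thermal + elastic) strains gives |α₁ − α₂|·ΔT = P·[1/(A₁E₁) + 1/(A₂E₂)].
|α₁ − α₂|·ΔT = 10.7×10⁻⁶ × 125 = 0.001337.
1/(A₁E₁) + 1/(A₂E₂) = 1/(1275×198×10³) + 1/(1975×70×10³) = 1.119×10⁻⁸ N⁻¹.
So P = 0.001337 / 1.119×10⁻⁸ = 119.5 kN.

P ≈ 119 kN (compressive in the nickel alloy)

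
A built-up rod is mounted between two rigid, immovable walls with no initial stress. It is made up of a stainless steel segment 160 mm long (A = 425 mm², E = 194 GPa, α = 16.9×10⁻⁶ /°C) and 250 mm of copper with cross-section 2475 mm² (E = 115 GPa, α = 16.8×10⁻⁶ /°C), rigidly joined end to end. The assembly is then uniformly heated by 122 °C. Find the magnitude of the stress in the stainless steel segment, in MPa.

σ ≈ 703 MPa (compressive)

If the supports were absent, the total length change would be Σ αᵢΔT Lᵢ = 16.9×10⁻⁶×122×160 + 16.8×10⁻⁶×122×250 = 0.8423 mm.
The walls prevent any net length change, so an axial force P (same in every segment) develops. Compatibility: P · Σ Lᵢ/(AᵢEᵢ) = δ_free.
Σ Lᵢ/(AᵢEᵢ) = 160/(425×194×10³) + 250/(2475×115×10³) = 2.819×10⁻⁶ mm/N.
So P = 0.8423 / 2.819×10⁻⁶ = 298.8 kN, compressive.
σ_{stainless steel} = P / A = 298800 / 425 = 703.1 MPa.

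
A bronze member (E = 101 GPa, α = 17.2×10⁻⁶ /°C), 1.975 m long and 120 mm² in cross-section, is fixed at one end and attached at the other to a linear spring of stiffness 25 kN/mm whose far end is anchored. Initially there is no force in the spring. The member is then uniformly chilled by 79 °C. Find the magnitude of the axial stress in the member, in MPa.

σ ≈ 110 MPa (tensile)

Free thermal contraction: δ_free = αΔT L = 17.2×10⁻⁶ × 79 × 1975 = 2.684 mm.
Let P be the tensile force in the spring. The member extends elastically by PL/(AE) and the spring stretches by P/k; together these equal δ_free.
P [ L/(AE) + 1/k ] = δ_free → P [ 1975/(120×101×10³) + 1/(25×10³) ] = 2.684.
P = 2.684 / 0.000203 = 13220 N.
σ = P/A = 13220/120 = 110.2 MPa.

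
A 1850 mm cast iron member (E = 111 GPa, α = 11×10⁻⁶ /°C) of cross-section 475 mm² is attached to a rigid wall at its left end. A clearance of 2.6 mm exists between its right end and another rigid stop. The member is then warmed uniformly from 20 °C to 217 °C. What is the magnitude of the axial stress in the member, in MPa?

Unrestrained expansion: δ_free = αΔT L = 11×10⁻⁶ × 197 × 1850 = 4.009 mm.
This exceeds the 2.6 mm gap, so the wall pushes back. The portion of expansion that must be recovered elastically is δ_free − gap = 4.009 − 2.6 = 1.409 mm.
That suppressed elongation corresponds to σ = E·Δ/L = 111×10³ × 1.409/1850 = 84.54 MPa.

σ ≈ 84.5 MPa (compressive)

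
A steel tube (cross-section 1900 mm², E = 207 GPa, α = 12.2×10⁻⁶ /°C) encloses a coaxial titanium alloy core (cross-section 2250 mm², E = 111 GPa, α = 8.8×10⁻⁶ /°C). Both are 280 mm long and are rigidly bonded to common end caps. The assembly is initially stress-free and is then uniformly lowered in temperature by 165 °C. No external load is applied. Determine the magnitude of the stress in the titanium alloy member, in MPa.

σ ≈ 38.1 MPa (compressive)

Equilibrium of a rigid end plate with no external load gives equal and opposite internal forces ±P in the two members. Since α_{steel} > α_{titanium alloy}, cooling drives the steel into tension and the titanium alloy into compression.
Equating the net (thermal + elastic) strains gives |α₁ − α₂|·ΔT = P·[1/(A₁E₁) + 1/(A₂E₂)].
|α₁ − α₂|·ΔT = 3.4×10⁻⁶ × 165 = 0.000561.
1/(A₁E₁) + 1/(A₂E₂) = 1/(1900×207×10³) + 1/(2250×111×10³) = 6.547×10⁻⁹ N⁻¹.
P = 0.000561 / 6.547×10⁻⁹ = 85690 N = 85.69 kN.
σ_{titanium alloy} = P/A₂ = 85690/2250 = 38.09 MPa, compressive.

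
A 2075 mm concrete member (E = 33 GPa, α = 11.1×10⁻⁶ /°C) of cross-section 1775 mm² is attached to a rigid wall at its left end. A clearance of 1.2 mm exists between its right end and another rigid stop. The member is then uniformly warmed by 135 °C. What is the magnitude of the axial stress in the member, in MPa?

If the wall were absent the member would grow by αΔT L = 11.1×10⁻⁶ × 135 × 2075 = 3.109 mm.
This exceeds the 1.2 mm gap, so the wall pushes back. The portion of expansion that must be recovered elastically is δ_free − gap = 3.109 − 1.2 = 1.909 mm.
That suppressed elongation corresponds to σ = E·Δ/L = 33×10³ × 1.909/2075 = 30.37 MPa.

σ ≈ 30.4 MPa (compressive)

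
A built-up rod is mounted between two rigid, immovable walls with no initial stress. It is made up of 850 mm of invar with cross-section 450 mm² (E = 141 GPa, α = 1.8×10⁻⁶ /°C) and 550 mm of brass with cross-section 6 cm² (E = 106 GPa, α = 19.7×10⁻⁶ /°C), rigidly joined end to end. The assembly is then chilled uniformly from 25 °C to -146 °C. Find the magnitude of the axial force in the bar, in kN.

P ≈ 95.9 kN (tensile)

If the supports were absent, the total length change would be Σ αᵢΔT Lᵢ = 1.8×10⁻⁶×171×850 + 19.7×10⁻⁶×171×550 = 2.114 mm.
Since the ends are fixed, an axial force P builds up, equal in every segment, with P · Σ Lᵢ/(AᵢEᵢ) = δ_free.
The series flexibility is Σ Lᵢ/(AᵢEᵢ) = 850/(450×141×10³) + 550/(600×106×10³) = 2.204×10⁻⁵ mm/N.
P = 2.114 / 2.204×10⁻⁵ = 95920 N = 95.92 kN, tensile.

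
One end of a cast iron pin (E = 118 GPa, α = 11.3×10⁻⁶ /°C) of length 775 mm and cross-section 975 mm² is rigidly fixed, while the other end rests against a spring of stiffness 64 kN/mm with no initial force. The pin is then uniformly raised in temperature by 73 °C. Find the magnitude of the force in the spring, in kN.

The unrestrained thermal change is αΔT L = 11.3×10⁻⁶ × 73 × 775 = 0.6393 mm.
With a force P in the spring, the elastic change of the pin is PL/(AE) and that of the spring is P/k; compatibility requires their sum to equal δ_free.
P [ L/(AE) + 1/k ] = δ_free → P [ 775/(975×118×10³) + 1/(64×10³) ] = 0.6393.
P = 0.6393 / 2.236×10⁻⁵ = 28590 N.

P ≈ 28.6 kN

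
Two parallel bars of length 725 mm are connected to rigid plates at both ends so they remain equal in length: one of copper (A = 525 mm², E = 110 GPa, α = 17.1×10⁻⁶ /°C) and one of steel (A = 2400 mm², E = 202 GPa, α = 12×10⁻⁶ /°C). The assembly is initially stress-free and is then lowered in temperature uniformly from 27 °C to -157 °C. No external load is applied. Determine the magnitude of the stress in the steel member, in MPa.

σ ≈ 20.2 MPa (compressive)

Both members must finish at the same length. With the larger α, the copper tends to over-contract; the plates restrain it, putting the copper in tension and the steel in compression. With no external load the two internal forces are equal and opposite, magnitude P.
Equating the net (thermal + elastic) strains gives |α₁ − α₂|·ΔT = P·[1/(A₁E₁) + 1/(A₂E₂)].
|α₁ − α₂|·ΔT = 5.1×10⁻⁶ × 184 = 0.0009384.
1/(A₁E₁) + 1/(A₂E₂) = 1/(525×110×10³) + 1/(2400×202×10³) = 1.938×10⁻⁸ N⁻¹.
P = 0.0009384 / 1.938×10⁻⁸ = 48420 N = 48.42 kN.
σ_{steel} = P/A₂ = 48420/2400 = 20.18 MPa, compressive.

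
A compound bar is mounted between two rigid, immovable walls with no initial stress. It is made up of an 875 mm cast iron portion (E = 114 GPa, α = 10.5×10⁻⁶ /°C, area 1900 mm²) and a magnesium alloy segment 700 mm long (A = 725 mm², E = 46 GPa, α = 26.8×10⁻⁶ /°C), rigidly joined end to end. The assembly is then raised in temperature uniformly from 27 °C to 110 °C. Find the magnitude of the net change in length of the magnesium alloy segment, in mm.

With the walls removed the bar would change length by δ_free = Σ αᵢΔT Lᵢ = 10.5×10⁻⁶×83×875 + 26.8×10⁻⁶×83×700 = 2.32 mm.
Since the ends are fixed, an axial force P builds up, equal in every segment, with P · Σ Lᵢ/(AᵢEᵢ) = δ_free.
Σ Lᵢ/(AᵢEᵢ) = 875/(1900×114×10³) + 700/(725×46×10³) = 2.503×10⁻⁵ mm/N.
P = 2.32 / 2.503×10⁻⁵ = 92680 N = 92.68 kN, compressive.
For the magnesium alloy segment, free thermal change = 26.8×10⁻⁶×83×700 = 1.557 mm and elastic change from P = 92680×700/(725×46×10³) = 1.945 mm; these oppose, so the net change is 0.388 mm (segment shortens).

|ΔL| ≈ 0.388 mm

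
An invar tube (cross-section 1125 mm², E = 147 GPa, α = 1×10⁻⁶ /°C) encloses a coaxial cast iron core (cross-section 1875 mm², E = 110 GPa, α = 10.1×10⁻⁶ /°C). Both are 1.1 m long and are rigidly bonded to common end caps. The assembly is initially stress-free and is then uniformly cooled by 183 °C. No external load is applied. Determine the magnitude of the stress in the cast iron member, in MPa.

σ ≈ 81.5 MPa (tensile)

The cast iron has the larger α, so on cooling it would change length more than the invar if both were free. The rigid plates force a common final length, so the cast iron is put into tension and the invar into compression, with equal and opposite forces P (no external load).
Equating the net (thermal + elastic) strains gives |α₁ − α₂|·ΔT = P·[1/(A₁E₁) + 1/(A₂E₂)].
|α₁ − α₂|·ΔT = 9.1×10⁻⁶ × 183 = 0.001665.
1/(A₁E₁) + 1/(A₂E₂) = 1/(1125×147×10³) + 1/(1875×110×10³) = 1.09×10⁻⁸ N⁻¹.
So P = 0.001665 / 1.09×10⁻⁸ = 152.8 kN.
σ_{cast iron} = P/A₂ = 152800/1875 = 81.52 MPa, tensile.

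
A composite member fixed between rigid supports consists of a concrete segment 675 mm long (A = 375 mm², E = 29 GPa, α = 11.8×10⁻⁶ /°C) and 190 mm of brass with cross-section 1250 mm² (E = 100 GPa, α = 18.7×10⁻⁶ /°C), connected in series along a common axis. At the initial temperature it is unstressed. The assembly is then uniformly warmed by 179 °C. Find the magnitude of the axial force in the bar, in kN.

P ≈ 32.4 kN (compressive)

If the supports were absent, the total length change would be Σ αᵢΔT Lᵢ = 11.8×10⁻⁶×179×675 + 18.7×10⁻⁶×179×190 = 2.062 mm.
The rigid supports impose zero overall length change; the single axial force P common to all segments must satisfy P Σ Lᵢ/(AᵢEᵢ) = δ_free.
Σ Lᵢ/(AᵢEᵢ) = 675/(375×29×10³) + 190/(1250×100×10³) = 6.359×10⁻⁵ mm/N.
Hence P = δ_free / Σ(L/AE) = 2.062/6.359×10⁻⁵ = 32.42 kN (compressive).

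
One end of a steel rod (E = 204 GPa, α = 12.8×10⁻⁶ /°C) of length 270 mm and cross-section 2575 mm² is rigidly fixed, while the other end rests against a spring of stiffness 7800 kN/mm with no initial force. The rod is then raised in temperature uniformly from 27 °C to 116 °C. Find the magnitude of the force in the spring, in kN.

The unrestrained thermal change is αΔT L = 12.8×10⁻⁶ × 89 × 270 = 0.3076 mm.
Let P be the compressive force at the spring. The rod shortens elastically by PL/(AE) and the spring compresses by P/k; together these equal δ_free.
P [ L/(AE) + 1/k ] = δ_free → P [ 270/(2575×204×10³) + 1/(7800×10³) ] = 0.3076.
P = 0.3076 / 6.422×10⁻⁷ = 479000 N.

P ≈ 479 kN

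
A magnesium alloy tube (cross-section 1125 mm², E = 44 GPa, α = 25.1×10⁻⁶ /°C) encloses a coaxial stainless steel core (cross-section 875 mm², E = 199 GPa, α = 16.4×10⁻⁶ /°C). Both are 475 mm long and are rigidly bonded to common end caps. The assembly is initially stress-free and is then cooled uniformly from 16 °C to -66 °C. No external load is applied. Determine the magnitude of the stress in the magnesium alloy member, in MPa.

σ ≈ 24.4 MPa (tensile)

Both members must finish at the same length. With the larger α, the magnesium alloy tends to over-contract; the plates restrain it, putting the magnesium alloy in tension and the stainless steel in compression. With no external load the two internal forces are equal and opposite, magnitude P.
Compatibility of the two members (thermal + elastic change equal): (α₁ − α₂)ΔT = P·[1/(A₁E₁) + 1/(A₂E₂)].
|α₁ − α₂|·ΔT = 8.7×10⁻⁶ × 82 = 0.0007134.
1/(A₁E₁) + 1/(A₂E₂) = 1/(1125×44×10³) + 1/(875×199×10³) = 2.595×10⁻⁸ N⁻¹.
P = 0.0007134 / 2.595×10⁻⁸ = 27500 N = 27.5 kN.
σ_{magnesium alloy} = P/A₁ = 27500/1125 = 24.44 MPa, tensile.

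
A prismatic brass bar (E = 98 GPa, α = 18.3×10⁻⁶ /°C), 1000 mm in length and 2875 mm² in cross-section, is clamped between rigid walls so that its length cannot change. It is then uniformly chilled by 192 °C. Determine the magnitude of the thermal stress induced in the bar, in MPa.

Because both ends are immovable the net strain is zero, and the suppressed thermal strain is αΔT = 18.3×10⁻⁶ × 192 = 3513.6×10⁻⁶.
The stress required to suppress this strain is σ = Eε = 98×10³ × 3513.6×10⁻⁶ = 344.3 MPa, tensile since the bar is trying to contract.

σ ≈ 344 MPa (tensile)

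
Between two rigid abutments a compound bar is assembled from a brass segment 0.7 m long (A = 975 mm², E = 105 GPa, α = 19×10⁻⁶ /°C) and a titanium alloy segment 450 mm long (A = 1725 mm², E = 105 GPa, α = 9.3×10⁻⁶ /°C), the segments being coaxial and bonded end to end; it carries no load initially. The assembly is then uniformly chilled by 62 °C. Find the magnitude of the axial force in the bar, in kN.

P ≈ 116 kN (tensile)

Free thermal contraction of the whole bar: Σ αᵢΔT Lᵢ = 19×10⁻⁶×62×700 + 9.3×10⁻⁶×62×450 = 1.084 mm.
The rigid supports impose zero overall length change; the single axial force P common to all segments must satisfy P Σ Lᵢ/(AᵢEᵢ) = δ_free.
The series flexibility is Σ Lᵢ/(AᵢEᵢ) = 700/(975×105×10³) + 450/(1725×105×10³) = 9.322×10⁻⁶ mm/N.
P = 1.084 / 9.322×10⁻⁶ = 116300 N = 116.3 kN, tensile.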